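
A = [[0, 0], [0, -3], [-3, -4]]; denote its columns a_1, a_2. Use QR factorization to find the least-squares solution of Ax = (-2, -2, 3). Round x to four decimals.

a_1 = (0, 0, -3); ‖a_1‖ = 3.0000, so e_1 = (0.0000, 0.0000, -1.0000).
e_1·a_2 = 0.0000·0 + 0.0000·(-3) + (-1.0000)·(-4) = 4.0000.
u_2 = a_2 − 4.0000·e_1 = (0.0000, -3.0000, 0.0000).
‖u_2‖ = 3.0000, so e_2 = (0.0000, -1.0000, 0.0000).
Qᵀb = (-3.0000, 2.0000).
Back-substitute: x_2 = 2.0000/3.0000 = 0.6667.
x_1 = (-3.0000 − 4.0000·0.6667)/3.0000 = -1.8889.

x = (-1.8889, 0.6667)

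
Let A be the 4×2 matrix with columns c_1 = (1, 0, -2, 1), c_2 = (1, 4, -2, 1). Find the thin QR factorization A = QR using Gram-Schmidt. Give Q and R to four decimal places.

Q = [[0.4082, 0.0000], [0.0000, 1.0000], [-0.8165, 0.0000], [0.4082, 0.0000]], R = [[2.4495, 2.4495], [0.0000, 4.0000]]

c_1 = (1, 0, -2, 1); ‖c_1‖ = 2.4495, so q_1 = (0.4082, 0.0000, -0.8165, 0.4082).
q_1·c_2 = 0.4082·1 + 0.0000·4 + (-0.8165)·(-2) + 0.4082·1 = 2.4495.
u_2 = c_2 − 2.4495·q_1 = (0.0000, 4.0000, 0.0000, 0.0000).
‖u_2‖ = 4.0000, so q_2 = (0.0000, 1.0000, 0.0000, 0.0000).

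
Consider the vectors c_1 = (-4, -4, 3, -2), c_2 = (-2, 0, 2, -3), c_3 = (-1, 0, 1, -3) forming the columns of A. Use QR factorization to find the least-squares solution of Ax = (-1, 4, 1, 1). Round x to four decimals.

x = (-0.9697, 4.0808, -3.7677)

q_1 = c_1/‖c_1‖ = (-4, -4, 3, -2)/6.7082 = (-0.5963, -0.5963, 0.4472, -0.2981).
r_{12} = q_1·c_2 = 2.9814.
u_2 = c_2 − 2.9814·q_1 = (-0.2222, 1.7778, 0.6667, -2.1111).
‖u_2‖ = 2.8480, so q_2 = (-0.0780, 0.6242, 0.2341, -0.7413).
r_{13} = q_1·c_3 = 1.9379; r_{23} = q_2·c_3 = 2.5359.
u_3 = c_3 − 1.9379·q_1 − 2.5359·q_2 = (0.3534, -0.4274, -0.4603, -0.5425).
‖u_3‖ = 0.9021, so q_3 = (0.3918, -0.4738, -0.5103, -0.6014).
Qᵀb = (-1.6398, 2.0677, -3.3986).
Back-substitute: x_3 = -3.3986/0.9021 = -3.7677.
x_2 = (2.0677 − 2.5359·(-3.7677))/2.8480 = 4.0808.
x_1 = (-1.6398 − 2.9814·4.0808 − 1.9379·(-3.7677))/6.7082 = -0.9697.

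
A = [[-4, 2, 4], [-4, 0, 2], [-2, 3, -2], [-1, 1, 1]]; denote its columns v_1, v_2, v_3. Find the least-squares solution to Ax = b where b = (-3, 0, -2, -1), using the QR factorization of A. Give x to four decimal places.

v_1 = (-4, -4, -2, -1); ‖v_1‖ = 6.0828, so e_1 = (-0.6576, -0.6576, -0.3288, -0.1644).
e_1·v_2 = (-0.6576)·2 + (-0.6576)·0 + (-0.3288)·3 + (-0.1644)·1 = -2.4660.
u_2 = v_2 + 2.4660·e_1 = (0.3784, -1.6216, 2.1892, 0.5946).
‖u_2‖ = 2.8141, so e_2 = (0.1345, -0.5763, 0.7779, 0.2113).
e_1·v_3 = (-0.6576)·4 + (-0.6576)·2 + (-0.3288)·(-2) + (-0.1644)·1 = -3.4524; e_2·v_3 = 0.1345·4 + (-0.5763)·2 + 0.7779·(-2) + 0.2113·1 = -1.9593.
u_3 = v_3 + 3.4524·e_1 + 1.9593·e_2 = (1.9932, -1.3993, -1.6109, 0.8464).
‖u_3‖ = 3.0401, so e_3 = (0.6556, -0.4603, -0.5299, 0.2784).
Qᵀb = (2.7948, -2.1706, -1.1855).
Back-substitute: x_3 = -1.1855/3.0401 = -0.3900.
x_2 = (-2.1706 + 1.9593·(-0.3900))/2.8141 = -1.0428.
x_1 = (2.7948 + 2.4660·(-1.0428) + 3.4524·(-0.3900))/6.0828 = -0.1846.

x = (-0.1846, -1.0428, -0.3900)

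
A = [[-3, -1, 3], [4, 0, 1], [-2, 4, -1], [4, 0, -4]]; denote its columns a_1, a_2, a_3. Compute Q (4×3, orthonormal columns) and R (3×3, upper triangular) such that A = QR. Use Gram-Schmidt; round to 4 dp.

Q = [[-0.4472, -0.3288, 0.2665], [0.5963, 0.1096, 0.7864], [-0.2981, 0.9316, 0.0666], [0.5963, 0.1096, -0.5532]], R = [[6.7082, -0.7454, -2.8324], [0.0000, 4.0552, -2.2468], [0.0000, 0.0000, 3.7323]]

e_1 = a_1/‖a_1‖ = (-3, 4, -2, 4)/6.7082 = (-0.4472, 0.5963, -0.2981, 0.5963).
r_{12} = e_1·a_2 = -0.7454.
u_2 = a_2 + 0.7454·e_1 = (-1.3333, 0.4444, 3.7778, 0.4444).
‖u_2‖ = 4.0552, so e_2 = (-0.3288, 0.1096, 0.9316, 0.1096).
r_{13} = e_1·a_3 = -2.8324; r_{23} = e_2·a_3 = -2.2468.
u_3 = a_3 + 2.8324·e_1 + 2.2468·e_2 = (0.9946, 2.9351, 0.2486, -2.0649).
‖u_3‖ = 3.7323, so e_3 = (0.2665, 0.7864, 0.0666, -0.5532).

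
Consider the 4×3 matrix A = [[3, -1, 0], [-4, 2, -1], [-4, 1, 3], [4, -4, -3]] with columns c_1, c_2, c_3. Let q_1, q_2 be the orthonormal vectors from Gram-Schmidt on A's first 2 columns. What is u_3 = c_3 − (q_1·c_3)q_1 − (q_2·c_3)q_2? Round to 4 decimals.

u_3 = (0.7918, -2.3311, 2.0819, -0.8430)

c_1 = (3, -4, -4, 4); ‖c_1‖ = 7.5498, so q_1 = (0.3974, -0.5298, -0.5298, 0.5298).
q_1·c_2 = 0.3974·(-1) + (-0.5298)·2 + (-0.5298)·1 + 0.5298·(-4) = -4.1061.
u_2 = c_2 + 4.1061·q_1 = (0.6316, -0.1754, -1.1754, -1.8246).
‖u_2‖ = 2.2672, so q_2 = (0.2786, -0.0774, -0.5184, -0.8048).
q_1·c_3 = 0.3974·0 + (-0.5298)·(-1) + (-0.5298)·3 + 0.5298·(-3) = -2.6491; q_2·c_3 = 0.2786·0 + (-0.0774)·(-1) + (-0.5184)·3 + (-0.8048)·(-3) = 0.9363.
u_3 = c_3 + 2.6491·q_1 − 0.9363·q_2 = (0.7918, -2.3311, 2.0819, -0.8430).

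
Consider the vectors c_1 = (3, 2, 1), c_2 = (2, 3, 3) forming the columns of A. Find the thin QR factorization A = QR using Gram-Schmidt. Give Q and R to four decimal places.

e_1 = c_1/‖c_1‖ = (3, 2, 1)/3.7417 = (0.8018, 0.5345, 0.2673).
r_{12} = e_1·c_2 = 4.0089.
u_2 = c_2 − 4.0089·e_1 = (-1.2143, 0.8571, 1.9286).
‖u_2‖ = 2.4349, so e_2 = (-0.4987, 0.3520, 0.7921).

Q = [[0.8018, -0.4987], [0.5345, 0.3520], [0.2673, 0.7921]], R = [[3.7417, 4.0089], [0.0000, 2.4349]]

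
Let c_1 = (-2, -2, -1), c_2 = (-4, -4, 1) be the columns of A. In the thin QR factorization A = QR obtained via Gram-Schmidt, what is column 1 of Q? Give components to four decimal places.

q_1 = (-0.6667, -0.6667, -0.3333)

c_1 = (-2, -2, -1); ‖c_1‖ = 3.0000, so q_1 = (-0.6667, -0.6667, -0.3333).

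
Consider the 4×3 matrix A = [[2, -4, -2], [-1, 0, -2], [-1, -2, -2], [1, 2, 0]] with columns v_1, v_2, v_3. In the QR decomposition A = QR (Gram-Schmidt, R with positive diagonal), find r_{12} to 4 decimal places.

r_{12} = -1.5119

v_1 = (2, -1, -1, 1); ‖v_1‖ = 2.6458, so q_1 = (0.7559, -0.3780, -0.3780, 0.3780).
r_{12} = q_1·v_2 = -1.5119.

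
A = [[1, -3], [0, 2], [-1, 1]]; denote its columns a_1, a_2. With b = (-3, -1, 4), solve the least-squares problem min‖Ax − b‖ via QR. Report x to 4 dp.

x = (-4.5000, -0.5000)

a_1 = (1, 0, -1); ‖a_1‖ = 1.4142, so q_1 = (0.7071, 0.0000, -0.7071).
q_1·a_2 = 0.7071·(-3) + 0.0000·2 + (-0.7071)·1 = -2.8284.
u_2 = a_2 + 2.8284·q_1 = (-1.0000, 2.0000, -1.0000).
‖u_2‖ = 2.4495, so q_2 = (-0.4082, 0.8165, -0.4082).
Qᵀb = (-4.9497, -1.2247).
Back-substitute: x_2 = -1.2247/2.4495 = -0.5000.
x_1 = (-4.9497 + 2.8284·(-0.5000))/1.4142 = -4.5000.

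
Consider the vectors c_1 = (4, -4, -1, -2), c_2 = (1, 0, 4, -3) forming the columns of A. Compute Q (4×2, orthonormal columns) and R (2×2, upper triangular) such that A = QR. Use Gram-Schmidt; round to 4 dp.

c_1 = (4, -4, -1, -2); ‖c_1‖ = 6.0828, so e_1 = (0.6576, -0.6576, -0.1644, -0.3288).
e_1·c_2 = 0.6576·1 + (-0.6576)·0 + (-0.1644)·4 + (-0.3288)·(-3) = 0.9864.
u_2 = c_2 − 0.9864·e_1 = (0.3514, 0.6486, 4.1622, -2.6757).
‖u_2‖ = 5.0027, so e_2 = (0.0702, 0.1297, 0.8320, -0.5348).

Q = [[0.6576, 0.0702], [-0.6576, 0.1297], [-0.1644, 0.8320], [-0.3288, -0.5348]], R = [[6.0828, 0.9864], [0.0000, 5.0027]]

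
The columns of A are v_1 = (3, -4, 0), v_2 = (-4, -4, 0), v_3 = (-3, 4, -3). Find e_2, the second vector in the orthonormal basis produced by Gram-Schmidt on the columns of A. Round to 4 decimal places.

e_2 = (-0.8000, -0.6000, 0.0000)

v_1 = (3, -4, 0); ‖v_1‖ = 5.0000, so e_1 = (0.6000, -0.8000, 0.0000).
e_1·v_2 = 0.6000·(-4) + (-0.8000)·(-4) + 0.0000·0 = 0.8000.
u_2 = v_2 − 0.8000·e_1 = (-4.4800, -3.3600, 0.0000).
‖u_2‖ = 5.6000, so e_2 = (-0.8000, -0.6000, 0.0000).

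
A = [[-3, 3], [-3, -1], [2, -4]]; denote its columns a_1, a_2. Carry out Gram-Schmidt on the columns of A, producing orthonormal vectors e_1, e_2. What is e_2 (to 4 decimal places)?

e_2 = (0.2639, -0.7037, -0.6597)

e_1 = a_1/‖a_1‖ = (-3, -3, 2)/4.6904 = (-0.6396, -0.6396, 0.4264).
r_{12} = e_1·a_2 = -2.9848.
u_2 = a_2 + 2.9848·e_1 = (1.0909, -2.9091, -2.7273).
‖u_2‖ = 4.1341, so e_2 = (0.2639, -0.7037, -0.6597).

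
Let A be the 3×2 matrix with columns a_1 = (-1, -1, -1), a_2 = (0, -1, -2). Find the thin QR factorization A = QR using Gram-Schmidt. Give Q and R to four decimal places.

a_1 = (-1, -1, -1); ‖a_1‖ = 1.7321, so e_1 = (-0.5774, -0.5774, -0.5774).
e_1·a_2 = (-0.5774)·0 + (-0.5774)·(-1) + (-0.5774)·(-2) = 1.7321.
u_2 = a_2 − 1.7321·e_1 = (1.0000, 0.0000, -1.0000).
‖u_2‖ = 1.4142, so e_2 = (0.7071, 0.0000, -0.7071).

Q = [[-0.5774, 0.7071], [-0.5774, 0.0000], [-0.5774, -0.7071]], R = [[1.7321, 1.7321], [0.0000, 1.4142]]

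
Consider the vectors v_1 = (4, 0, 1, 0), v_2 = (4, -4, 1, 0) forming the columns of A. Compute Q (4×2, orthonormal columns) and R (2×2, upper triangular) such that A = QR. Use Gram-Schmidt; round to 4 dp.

v_1 = (4, 0, 1, 0); ‖v_1‖ = 4.1231, so q_1 = (0.9701, 0.0000, 0.2425, 0.0000).
q_1·v_2 = 0.9701·4 + 0.0000·(-4) + 0.2425·1 + 0.0000·0 = 4.1231.
u_2 = v_2 − 4.1231·q_1 = (0.0000, -4.0000, 0.0000, 0.0000).
‖u_2‖ = 4.0000, so q_2 = (0.0000, -1.0000, 0.0000, 0.0000).

Q = [[0.9701, 0.0000], [0.0000, -1.0000], [0.2425, 0.0000], [0.0000, 0.0000]], R = [[4.1231, 4.1231], [0.0000, 4.0000]]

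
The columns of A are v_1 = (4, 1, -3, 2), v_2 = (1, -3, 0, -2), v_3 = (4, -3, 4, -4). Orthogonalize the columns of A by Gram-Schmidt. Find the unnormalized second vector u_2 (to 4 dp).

u_2 = (1.4000, -2.9000, -0.3000, -1.8000)

v_1 = (4, 1, -3, 2); ‖v_1‖ = 5.4772, so e_1 = (0.7303, 0.1826, -0.5477, 0.3651).
e_1·v_2 = 0.7303·1 + 0.1826·(-3) + (-0.5477)·0 + 0.3651·(-2) = -0.5477.
u_2 = v_2 + 0.5477·e_1 = (1.4000, -2.9000, -0.3000, -1.8000).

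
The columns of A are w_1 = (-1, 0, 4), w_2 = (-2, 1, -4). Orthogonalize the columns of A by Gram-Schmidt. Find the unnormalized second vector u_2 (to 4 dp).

e_1 = w_1/‖w_1‖ = (-1, 0, 4)/4.1231 = (-0.2425, 0.0000, 0.9701).
r_{12} = e_1·w_2 = -3.3955.
u_2 = w_2 + 3.3955·e_1 = (-2.8235, 1.0000, -0.7059).

u_2 = (-2.8235, 1.0000, -0.7059)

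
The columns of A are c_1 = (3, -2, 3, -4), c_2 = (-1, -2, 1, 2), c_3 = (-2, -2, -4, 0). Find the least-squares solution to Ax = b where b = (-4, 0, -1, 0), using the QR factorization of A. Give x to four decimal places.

c_1 = (3, -2, 3, -4); ‖c_1‖ = 6.1644, so e_1 = (0.4867, -0.3244, 0.4867, -0.6489).
e_1·c_2 = 0.4867·(-1) + (-0.3244)·(-2) + 0.4867·1 + (-0.6489)·2 = -0.6489.
u_2 = c_2 + 0.6489·e_1 = (-0.6842, -2.2105, 1.3158, 1.5789).
‖u_2‖ = 3.0950, so e_2 = (-0.2211, -0.7142, 0.4251, 0.5102).
e_1·c_3 = 0.4867·(-2) + (-0.3244)·(-2) + 0.4867·(-4) + (-0.6489)·0 = -2.2711; e_2·c_3 = (-0.2211)·(-2) + (-0.7142)·(-2) + 0.4251·(-4) + 0.5102·0 = 0.1701.
u_3 = c_3 + 2.2711·e_1 − 0.1701·e_2 = (-0.8571, -2.6154, -2.9670, -1.5604).
‖u_3‖ = 4.3374, so e_3 = (-0.1976, -0.6030, -0.6841, -0.3598).
Qᵀb = (-2.4333, 0.4591, 1.4745).
Back-substitute: x_3 = 1.4745/4.3374 = 0.3400.
x_2 = (0.4591 − 0.1701·0.3400)/3.0950 = 0.1297.
x_1 = (-2.4333 + 0.6489·0.1297 + 2.2711·0.3400)/6.1644 = -0.2558.

x = (-0.2558, 0.1297, 0.3400)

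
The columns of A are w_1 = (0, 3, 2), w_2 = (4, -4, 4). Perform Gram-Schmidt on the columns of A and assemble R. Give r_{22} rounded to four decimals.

r_{22} = 6.8388

e_1 = w_1/‖w_1‖ = (0, 3, 2)/3.6056 = (0.0000, 0.8321, 0.5547).
r_{12} = e_1·w_2 = -1.1094.
u_2 = w_2 + 1.1094·e_1 = (4.0000, -3.0769, 4.6154).
r_{22} = ‖u_2‖ = 6.8388.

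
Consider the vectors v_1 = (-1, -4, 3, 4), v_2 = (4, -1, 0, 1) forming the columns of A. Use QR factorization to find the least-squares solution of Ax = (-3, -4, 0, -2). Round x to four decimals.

x = (0.3216, -0.6270)

v_1 = (-1, -4, 3, 4); ‖v_1‖ = 6.4807, so e_1 = (-0.1543, -0.6172, 0.4629, 0.6172).
e_1·v_2 = (-0.1543)·4 + (-0.6172)·(-1) + 0.4629·0 + 0.6172·1 = 0.6172.
u_2 = v_2 − 0.6172·e_1 = (4.0952, -0.6190, -0.2857, 0.6190).
‖u_2‖ = 4.1975, so e_2 = (0.9756, -0.1475, -0.0681, 0.1475).
Qᵀb = (1.6973, -2.6319).
Back-substitute: x_2 = -2.6319/4.1975 = -0.6270.
x_1 = (1.6973 − 0.6172·(-0.6270))/6.4807 = 0.3216.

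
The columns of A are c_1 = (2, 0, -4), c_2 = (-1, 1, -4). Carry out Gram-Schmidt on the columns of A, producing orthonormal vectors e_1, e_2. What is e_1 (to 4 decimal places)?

e_1 = (0.4472, 0.0000, -0.8944)

e_1 = c_1/‖c_1‖ = (2, 0, -4)/4.4721 = (0.4472, 0.0000, -0.8944).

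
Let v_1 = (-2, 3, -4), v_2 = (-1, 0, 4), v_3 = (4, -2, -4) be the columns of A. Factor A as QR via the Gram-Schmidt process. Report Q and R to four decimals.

Q = [[-0.3714, -0.6142, 0.6963], [0.5571, 0.4526, 0.6963], [-0.7428, 0.6465, 0.1741]], R = [[5.3852, -2.5997, 0.3714], [0.0000, 3.2002, -5.9479], [0.0000, 0.0000, 0.6963]]

v_1 = (-2, 3, -4); ‖v_1‖ = 5.3852, so e_1 = (-0.3714, 0.5571, -0.7428).
e_1·v_2 = (-0.3714)·(-1) + 0.5571·0 + (-0.7428)·4 = -2.5997.
u_2 = v_2 + 2.5997·e_1 = (-1.9655, 1.4483, 2.0690).
‖u_2‖ = 3.2002, so e_2 = (-0.6142, 0.4526, 0.6465).
e_1·v_3 = (-0.3714)·4 + 0.5571·(-2) + (-0.7428)·(-4) = 0.3714; e_2·v_3 = (-0.6142)·4 + 0.4526·(-2) + 0.6465·(-4) = -5.9479.
u_3 = v_3 − 0.3714·e_1 + 5.9479·e_2 = (0.4848, 0.4848, 0.1212).
‖u_3‖ = 0.6963, so e_3 = (0.6963, 0.6963, 0.1741).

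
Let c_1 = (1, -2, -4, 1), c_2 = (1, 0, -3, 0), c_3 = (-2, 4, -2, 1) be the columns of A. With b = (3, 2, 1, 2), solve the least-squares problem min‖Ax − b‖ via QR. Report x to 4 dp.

x = (-0.7145, 0.9703, -0.1038)

c_1 = (1, -2, -4, 1); ‖c_1‖ = 4.6904, so e_1 = (0.2132, -0.4264, -0.8528, 0.2132).
e_1·c_2 = 0.2132·1 + (-0.4264)·0 + (-0.8528)·(-3) + 0.2132·0 = 2.7716.
u_2 = c_2 − 2.7716·e_1 = (0.4091, 1.1818, -0.6364, -0.5909).
‖u_2‖ = 1.5226, so e_2 = (0.2687, 0.7762, -0.4180, -0.3881).
e_1·c_3 = 0.2132·(-2) + (-0.4264)·4 + (-0.8528)·(-2) + 0.2132·1 = -0.2132; e_2·c_3 = 0.2687·(-2) + 0.7762·4 + (-0.4180)·(-2) + (-0.3881)·1 = 3.0153.
u_3 = c_3 + 0.2132·e_1 − 3.0153·e_2 = (-2.7647, 1.5686, -0.9216, 2.2157).
‖u_3‖ = 3.9828, so e_3 = (-0.6942, 0.3938, -0.2314, 0.5563).
Qᵀb = (-0.6396, 1.1643, -0.4135).
Back-substitute: x_3 = -0.4135/3.9828 = -0.1038.
x_2 = (1.1643 − 3.0153·(-0.1038))/1.5226 = 0.9703.
x_1 = (-0.6396 − 2.7716·0.9703 + 0.2132·(-0.1038))/4.6904 = -0.7145.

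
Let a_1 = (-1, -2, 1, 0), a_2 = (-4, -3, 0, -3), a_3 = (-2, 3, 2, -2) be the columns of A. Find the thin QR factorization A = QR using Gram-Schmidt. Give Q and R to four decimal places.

e_1 = a_1/‖a_1‖ = (-1, -2, 1, 0)/2.4495 = (-0.4082, -0.8165, 0.4082, 0.0000).
r_{12} = e_1·a_2 = 4.0825.
u_2 = a_2 − 4.0825·e_1 = (-2.3333, 0.3333, -1.6667, -3.0000).
‖u_2‖ = 4.1633, so e_2 = (-0.5604, 0.0801, -0.4003, -0.7206).
r_{13} = e_1·a_3 = -0.8165; r_{23} = e_2·a_3 = 2.0016.
u_3 = a_3 + 0.8165·e_1 − 2.0016·e_2 = (-1.2115, 2.1731, 3.1346, -0.5577).
‖u_3‖ = 4.0407, so e_3 = (-0.2998, 0.5378, 0.7758, -0.1380).

Q = [[-0.4082, -0.5604, -0.2998], [-0.8165, 0.0801, 0.5378], [0.4082, -0.4003, 0.7758], [0.0000, -0.7206, -0.1380]], R = [[2.4495, 4.0825, -0.8165], [0.0000, 4.1633, 2.0016], [0.0000, 0.0000, 4.0407]]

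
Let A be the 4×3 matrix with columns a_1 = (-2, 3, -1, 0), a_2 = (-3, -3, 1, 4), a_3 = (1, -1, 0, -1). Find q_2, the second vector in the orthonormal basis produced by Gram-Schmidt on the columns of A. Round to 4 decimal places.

q_1 = a_1/‖a_1‖ = (-2, 3, -1, 0)/3.7417 = (-0.5345, 0.8018, -0.2673, 0.0000).
r_{12} = q_1·a_2 = -1.0690.
u_2 = a_2 + 1.0690·q_1 = (-3.5714, -2.1429, 0.7143, 4.0000).
‖u_2‖ = 5.8187, so q_2 = (-0.6138, -0.3683, 0.1228, 0.6874).

q_2 = (-0.6138, -0.3683, 0.1228, 0.6874)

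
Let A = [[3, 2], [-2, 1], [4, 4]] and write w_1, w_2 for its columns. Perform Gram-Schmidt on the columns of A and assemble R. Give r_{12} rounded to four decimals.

w_1 = (3, -2, 4); ‖w_1‖ = 5.3852, so e_1 = (0.5571, -0.3714, 0.7428).
r_{12} = e_1·w_2 = 3.7139.

r_{12} = 3.7139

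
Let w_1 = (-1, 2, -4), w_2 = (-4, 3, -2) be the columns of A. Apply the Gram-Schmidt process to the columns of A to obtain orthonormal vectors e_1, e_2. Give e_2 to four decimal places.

e_1 = w_1/‖w_1‖ = (-1, 2, -4)/4.5826 = (-0.2182, 0.4364, -0.8729).
r_{12} = e_1·w_2 = 3.9279.
u_2 = w_2 − 3.9279·e_1 = (-3.1429, 1.2857, 1.4286).
‖u_2‖ = 3.6839, so e_2 = (-0.8531, 0.3490, 0.3878).

e_2 = (-0.8531, 0.3490, 0.3878)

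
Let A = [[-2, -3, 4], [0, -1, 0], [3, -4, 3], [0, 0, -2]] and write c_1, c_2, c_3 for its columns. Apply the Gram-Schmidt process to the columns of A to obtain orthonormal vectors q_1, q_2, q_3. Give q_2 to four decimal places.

c_1 = (-2, 0, 3, 0); ‖c_1‖ = 3.6056, so q_1 = (-0.5547, 0.0000, 0.8321, 0.0000).
q_1·c_2 = (-0.5547)·(-3) + 0.0000·(-1) + 0.8321·(-4) + 0.0000·0 = -1.6641.
u_2 = c_2 + 1.6641·q_1 = (-3.9231, -1.0000, -2.6154, 0.0000).
‖u_2‖ = 4.8198, so q_2 = (-0.8139, -0.2075, -0.5426, 0.0000).

q_2 = (-0.8139, -0.2075, -0.5426, 0.0000)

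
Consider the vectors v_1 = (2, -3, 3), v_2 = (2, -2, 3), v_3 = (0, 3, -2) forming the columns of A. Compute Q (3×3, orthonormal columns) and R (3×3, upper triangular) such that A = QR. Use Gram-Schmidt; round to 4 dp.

q_1 = v_1/‖v_1‖ = (2, -3, 3)/4.6904 = (0.4264, -0.6396, 0.6396).
r_{12} = q_1·v_2 = 4.0508.
u_2 = v_2 − 4.0508·q_1 = (0.2727, 0.5909, 0.4091).
‖u_2‖ = 0.7687, so q_2 = (0.3548, 0.7687, 0.5322).
r_{13} = q_1·v_3 = -3.1980; r_{23} = q_2·v_3 = 1.2418.
u_3 = v_3 + 3.1980·q_1 − 1.2418·q_2 = (0.9231, 0.0000, -0.6154).
‖u_3‖ = 1.1094, so q_3 = (0.8321, 0.0000, -0.5547).

Q = [[0.4264, 0.3548, 0.8321], [-0.6396, 0.7687, 0.0000], [0.6396, 0.5322, -0.5547]], R = [[4.6904, 4.0508, -3.1980], [0.0000, 0.7687, 1.2418], [0.0000, 0.0000, 1.1094]]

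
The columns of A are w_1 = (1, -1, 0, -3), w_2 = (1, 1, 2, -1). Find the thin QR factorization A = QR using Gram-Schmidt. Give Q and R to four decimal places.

q_1 = w_1/‖w_1‖ = (1, -1, 0, -3)/3.3166 = (0.3015, -0.3015, 0.0000, -0.9045).
r_{12} = q_1·w_2 = 0.9045.
u_2 = w_2 − 0.9045·q_1 = (0.7273, 1.2727, 2.0000, -0.1818).
‖u_2‖ = 2.4863, so q_2 = (0.2925, 0.5119, 0.8044, -0.0731).

Q = [[0.3015, 0.2925], [-0.3015, 0.5119], [0.0000, 0.8044], [-0.9045, -0.0731]], R = [[3.3166, 0.9045], [0.0000, 2.4863]]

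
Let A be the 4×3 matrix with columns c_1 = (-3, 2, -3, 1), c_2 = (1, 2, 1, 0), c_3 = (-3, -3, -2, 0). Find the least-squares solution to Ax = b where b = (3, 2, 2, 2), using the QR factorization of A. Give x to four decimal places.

c_1 = (-3, 2, -3, 1); ‖c_1‖ = 4.7958, so e_1 = (-0.6255, 0.4170, -0.6255, 0.2085).
e_1·c_2 = (-0.6255)·1 + 0.4170·2 + (-0.6255)·1 + 0.2085·0 = -0.4170.
u_2 = c_2 + 0.4170·e_1 = (0.7391, 2.1739, 0.7391, 0.0870).
‖u_2‖ = 2.4137, so e_2 = (0.3062, 0.9006, 0.3062, 0.0360).
e_1·c_3 = (-0.6255)·(-3) + 0.4170·(-3) + (-0.6255)·(-2) + 0.2085·0 = 1.8766; e_2·c_3 = 0.3062·(-3) + 0.9006·(-3) + 0.3062·(-2) + 0.0360·0 = -4.2330.
u_3 = c_3 − 1.8766·e_1 + 4.2330·e_2 = (-0.5299, 0.0299, 0.4701, -0.2388).
‖u_3‖ = 0.7481, so e_3 = (-0.7082, 0.0399, 0.6284, -0.3192).
Qᵀb = (-1.8766, 3.4044, -1.4264).
Back-substitute: x_3 = -1.4264/0.7481 = -1.9067.
x_2 = (3.4044 + 4.2330·(-1.9067))/2.4137 = -1.9333.
x_1 = (-1.8766 + 0.4170·(-1.9333) − 1.8766·(-1.9067))/4.7958 = 0.1867.

x = (0.1867, -1.9333, -1.9067)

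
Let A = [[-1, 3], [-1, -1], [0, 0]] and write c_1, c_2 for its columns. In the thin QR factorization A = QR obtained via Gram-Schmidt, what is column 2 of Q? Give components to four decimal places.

q_2 = (0.7071, -0.7071, 0.0000)

c_1 = (-1, -1, 0); ‖c_1‖ = 1.4142, so q_1 = (-0.7071, -0.7071, 0.0000).
q_1·c_2 = (-0.7071)·3 + (-0.7071)·(-1) + 0.0000·0 = -1.4142.
u_2 = c_2 + 1.4142·q_1 = (2.0000, -2.0000, 0.0000).
‖u_2‖ = 2.8284, so q_2 = (0.7071, -0.7071, 0.0000).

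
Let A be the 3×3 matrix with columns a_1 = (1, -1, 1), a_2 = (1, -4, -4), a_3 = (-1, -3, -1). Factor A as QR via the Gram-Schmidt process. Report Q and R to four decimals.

Q = [[0.5774, 0.1166, -0.8081], [-0.5774, -0.6415, -0.5051], [0.5774, -0.7582, 0.3030]], R = [[1.7321, 0.5774, 0.5774], [0.0000, 5.7155, 2.5661], [0.0000, 0.0000, 2.0203]]

a_1 = (1, -1, 1); ‖a_1‖ = 1.7321, so q_1 = (0.5774, -0.5774, 0.5774).
q_1·a_2 = 0.5774·1 + (-0.5774)·(-4) + 0.5774·(-4) = 0.5774.
u_2 = a_2 − 0.5774·q_1 = (0.6667, -3.6667, -4.3333).
‖u_2‖ = 5.7155, so q_2 = (0.1166, -0.6415, -0.7582).
q_1·a_3 = 0.5774·(-1) + (-0.5774)·(-3) + 0.5774·(-1) = 0.5774; q_2·a_3 = 0.1166·(-1) + (-0.6415)·(-3) + (-0.7582)·(-1) = 2.5661.
u_3 = a_3 − 0.5774·q_1 − 2.5661·q_2 = (-1.6327, -1.0204, 0.6122).
‖u_3‖ = 2.0203, so q_3 = (-0.8081, -0.5051, 0.3030).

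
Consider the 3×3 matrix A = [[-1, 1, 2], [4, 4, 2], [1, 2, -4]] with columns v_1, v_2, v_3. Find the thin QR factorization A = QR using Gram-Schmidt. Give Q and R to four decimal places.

Q = [[-0.2357, 0.8745, 0.4240], [0.9428, 0.0999, 0.3180], [0.2357, 0.4747, -0.8480]], R = [[4.2426, 4.0069, 0.4714], [0.0000, 2.2236, 0.0500], [0.0000, 0.0000, 4.8760]]

v_1 = (-1, 4, 1); ‖v_1‖ = 4.2426, so q_1 = (-0.2357, 0.9428, 0.2357).
q_1·v_2 = (-0.2357)·1 + 0.9428·4 + 0.2357·2 = 4.0069.
u_2 = v_2 − 4.0069·q_1 = (1.9444, 0.2222, 1.0556).
‖u_2‖ = 2.2236, so q_2 = (0.8745, 0.0999, 0.4747).
q_1·v_3 = (-0.2357)·2 + 0.9428·2 + 0.2357·(-4) = 0.4714; q_2·v_3 = 0.8745·2 + 0.0999·2 + 0.4747·(-4) = 0.0500.
u_3 = v_3 − 0.4714·q_1 − 0.0500·q_2 = (2.0674, 1.5506, -4.1348).
‖u_3‖ = 4.8760, so q_3 = (0.4240, 0.3180, -0.8480).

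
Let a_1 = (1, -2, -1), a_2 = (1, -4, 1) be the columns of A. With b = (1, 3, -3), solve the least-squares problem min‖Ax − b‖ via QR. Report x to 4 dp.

a_1 = (1, -2, -1); ‖a_1‖ = 2.4495, so q_1 = (0.4082, -0.8165, -0.4082).
q_1·a_2 = 0.4082·1 + (-0.8165)·(-4) + (-0.4082)·1 = 3.2660.
u_2 = a_2 − 3.2660·q_1 = (-0.3333, -1.3333, 2.3333).
‖u_2‖ = 2.7080, so q_2 = (-0.1231, -0.4924, 0.8616).
Qᵀb = (-0.8165, -4.1851).
Back-substitute: x_2 = -4.1851/2.7080 = -1.5455.
x_1 = (-0.8165 − 3.2660·(-1.5455))/2.4495 = 1.7273.

x = (1.7273, -1.5455)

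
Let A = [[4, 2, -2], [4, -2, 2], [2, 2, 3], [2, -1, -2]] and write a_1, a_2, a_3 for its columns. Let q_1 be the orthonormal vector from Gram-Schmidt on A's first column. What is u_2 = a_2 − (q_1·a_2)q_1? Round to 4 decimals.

q_1 = a_1/‖a_1‖ = (4, 4, 2, 2)/6.3246 = (0.6325, 0.6325, 0.3162, 0.3162).
r_{12} = q_1·a_2 = 0.3162.
u_2 = a_2 − 0.3162·q_1 = (1.8000, -2.2000, 1.9000, -1.1000).

u_2 = (1.8000, -2.2000, 1.9000, -1.1000)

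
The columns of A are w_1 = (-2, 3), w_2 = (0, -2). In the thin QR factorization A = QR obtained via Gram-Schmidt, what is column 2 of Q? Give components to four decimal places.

e_1 = w_1/‖w_1‖ = (-2, 3)/3.6056 = (-0.5547, 0.8321).
r_{12} = e_1·w_2 = -1.6641.
u_2 = w_2 + 1.6641·e_1 = (-0.9231, -0.6154).
‖u_2‖ = 1.1094, so e_2 = (-0.8321, -0.5547).

e_2 = (-0.8321, -0.5547)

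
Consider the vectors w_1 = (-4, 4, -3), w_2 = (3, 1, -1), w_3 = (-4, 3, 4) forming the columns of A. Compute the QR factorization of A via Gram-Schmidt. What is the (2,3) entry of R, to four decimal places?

r_{23} = -3.4277

w_1 = (-4, 4, -3); ‖w_1‖ = 6.4031, so e_1 = (-0.6247, 0.6247, -0.4685).
e_1·w_2 = (-0.6247)·3 + 0.6247·1 + (-0.4685)·(-1) = -0.7809.
u_2 = w_2 + 0.7809·e_1 = (2.5122, 1.4878, -1.3659).
‖u_2‖ = 3.2234, so e_2 = (0.7794, 0.4616, -0.4237).
r_{23} = e_2·w_3 = -3.4277.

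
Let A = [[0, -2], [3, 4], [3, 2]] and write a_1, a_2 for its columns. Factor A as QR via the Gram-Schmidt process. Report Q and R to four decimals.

Q = [[0.0000, -0.8165], [0.7071, 0.4082], [0.7071, -0.4082]], R = [[4.2426, 4.2426], [0.0000, 2.4495]]

e_1 = a_1/‖a_1‖ = (0, 3, 3)/4.2426 = (0.0000, 0.7071, 0.7071).
r_{12} = e_1·a_2 = 4.2426.
u_2 = a_2 − 4.2426·e_1 = (-2.0000, 1.0000, -1.0000).
‖u_2‖ = 2.4495, so e_2 = (-0.8165, 0.4082, -0.4082).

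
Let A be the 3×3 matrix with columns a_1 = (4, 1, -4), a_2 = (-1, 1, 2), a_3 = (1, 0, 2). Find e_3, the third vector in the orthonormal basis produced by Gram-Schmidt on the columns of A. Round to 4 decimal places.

e_1 = a_1/‖a_1‖ = (4, 1, -4)/5.7446 = (0.6963, 0.1741, -0.6963).
r_{12} = e_1·a_2 = -1.9149.
u_2 = a_2 + 1.9149·e_1 = (0.3333, 1.3333, 0.6667).
‖u_2‖ = 1.5275, so e_2 = (0.2182, 0.8729, 0.4364).
r_{13} = e_1·a_3 = -0.6963; r_{23} = e_2·a_3 = 1.0911.
u_3 = a_3 + 0.6963·e_1 − 1.0911·e_2 = (1.2468, -0.8312, 1.0390).
‖u_3‖ = 1.8234, so e_3 = (0.6838, -0.4558, 0.5698).

e_3 = (0.6838, -0.4558, 0.5698)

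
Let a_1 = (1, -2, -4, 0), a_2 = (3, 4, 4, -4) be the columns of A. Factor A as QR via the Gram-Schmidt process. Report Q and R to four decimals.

Q = [[0.2182, 0.6667], [-0.4364, 0.3333], [-0.8729, 0.0000], [0.0000, -0.6667]], R = [[4.5826, -4.5826], [0.0000, 6.0000]]

a_1 = (1, -2, -4, 0); ‖a_1‖ = 4.5826, so q_1 = (0.2182, -0.4364, -0.8729, 0.0000).
q_1·a_2 = 0.2182·3 + (-0.4364)·4 + (-0.8729)·4 + 0.0000·(-4) = -4.5826.
u_2 = a_2 + 4.5826·q_1 = (4.0000, 2.0000, 0.0000, -4.0000).
‖u_2‖ = 6.0000, so q_2 = (0.6667, 0.3333, 0.0000, -0.6667).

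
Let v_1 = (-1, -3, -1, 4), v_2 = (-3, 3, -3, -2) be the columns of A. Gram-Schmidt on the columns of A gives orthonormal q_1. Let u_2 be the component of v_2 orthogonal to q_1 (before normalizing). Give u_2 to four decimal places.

v_1 = (-1, -3, -1, 4); ‖v_1‖ = 5.1962, so q_1 = (-0.1925, -0.5774, -0.1925, 0.7698).
q_1·v_2 = (-0.1925)·(-3) + (-0.5774)·3 + (-0.1925)·(-3) + 0.7698·(-2) = -2.1170.
u_2 = v_2 + 2.1170·q_1 = (-3.4074, 1.7778, -3.4074, -0.3704).

u_2 = (-3.4074, 1.7778, -3.4074, -0.3704)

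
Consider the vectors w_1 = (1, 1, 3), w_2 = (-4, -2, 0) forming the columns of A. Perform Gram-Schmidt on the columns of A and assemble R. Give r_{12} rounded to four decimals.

e_1 = w_1/‖w_1‖ = (1, 1, 3)/3.3166 = (0.3015, 0.3015, 0.9045).
r_{12} = e_1·w_2 = -1.8091.

r_{12} = -1.8091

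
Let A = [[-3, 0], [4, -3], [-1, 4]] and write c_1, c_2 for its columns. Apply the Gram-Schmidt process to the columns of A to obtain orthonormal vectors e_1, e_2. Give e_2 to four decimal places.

e_1 = c_1/‖c_1‖ = (-3, 4, -1)/5.0990 = (-0.5883, 0.7845, -0.1961).
r_{12} = e_1·c_2 = -3.1379.
u_2 = c_2 + 3.1379·e_1 = (-1.8462, -0.5385, 3.3846).
‖u_2‖ = 3.8928, so e_2 = (-0.4742, -0.1383, 0.8695).

e_2 = (-0.4742, -0.1383, 0.8695)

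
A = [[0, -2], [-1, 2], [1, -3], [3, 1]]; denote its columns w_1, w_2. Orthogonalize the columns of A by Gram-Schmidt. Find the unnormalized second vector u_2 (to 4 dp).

w_1 = (0, -1, 1, 3); ‖w_1‖ = 3.3166, so q_1 = (0.0000, -0.3015, 0.3015, 0.9045).
q_1·w_2 = 0.0000·(-2) + (-0.3015)·2 + 0.3015·(-3) + 0.9045·1 = -0.6030.
u_2 = w_2 + 0.6030·q_1 = (-2.0000, 1.8182, -2.8182, 1.5455).

u_2 = (-2.0000, 1.8182, -2.8182, 1.5455)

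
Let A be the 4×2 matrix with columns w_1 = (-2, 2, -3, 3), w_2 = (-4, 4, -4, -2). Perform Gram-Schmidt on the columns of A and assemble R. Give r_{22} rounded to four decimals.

r_{22} = 5.7779

q_1 = w_1/‖w_1‖ = (-2, 2, -3, 3)/5.0990 = (-0.3922, 0.3922, -0.5883, 0.5883).
r_{12} = q_1·w_2 = 4.3146.
u_2 = w_2 − 4.3146·q_1 = (-2.3077, 2.3077, -1.4615, -4.5385).
r_{22} = ‖u_2‖ = 5.7779.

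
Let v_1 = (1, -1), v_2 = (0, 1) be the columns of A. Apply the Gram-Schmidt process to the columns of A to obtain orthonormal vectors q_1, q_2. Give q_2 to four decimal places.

q_2 = (0.7071, 0.7071)

v_1 = (1, -1); ‖v_1‖ = 1.4142, so q_1 = (0.7071, -0.7071).
q_1·v_2 = 0.7071·0 + (-0.7071)·1 = -0.7071.
u_2 = v_2 + 0.7071·q_1 = (0.5000, 0.5000).
‖u_2‖ = 0.7071, so q_2 = (0.7071, 0.7071).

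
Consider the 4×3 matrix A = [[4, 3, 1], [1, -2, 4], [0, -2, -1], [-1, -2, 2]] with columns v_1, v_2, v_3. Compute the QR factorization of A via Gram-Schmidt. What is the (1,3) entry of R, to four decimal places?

v_1 = (4, 1, 0, -1); ‖v_1‖ = 4.2426, so q_1 = (0.9428, 0.2357, 0.0000, -0.2357).
r_{13} = q_1·v_3 = 1.4142.

r_{13} = 1.4142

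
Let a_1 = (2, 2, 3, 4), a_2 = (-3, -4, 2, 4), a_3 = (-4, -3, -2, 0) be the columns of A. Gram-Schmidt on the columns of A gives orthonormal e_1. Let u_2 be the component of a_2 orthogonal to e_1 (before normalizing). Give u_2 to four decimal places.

e_1 = a_1/‖a_1‖ = (2, 2, 3, 4)/5.7446 = (0.3482, 0.3482, 0.5222, 0.6963).
r_{12} = e_1·a_2 = 1.3926.
u_2 = a_2 − 1.3926·e_1 = (-3.4848, -4.4848, 1.2727, 3.0303).

u_2 = (-3.4848, -4.4848, 1.2727, 3.0303)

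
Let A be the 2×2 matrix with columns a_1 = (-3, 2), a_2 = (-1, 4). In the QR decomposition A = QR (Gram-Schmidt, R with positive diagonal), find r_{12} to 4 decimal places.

e_1 = a_1/‖a_1‖ = (-3, 2)/3.6056 = (-0.8321, 0.5547).
r_{12} = e_1·a_2 = 3.0509.

r_{12} = 3.0509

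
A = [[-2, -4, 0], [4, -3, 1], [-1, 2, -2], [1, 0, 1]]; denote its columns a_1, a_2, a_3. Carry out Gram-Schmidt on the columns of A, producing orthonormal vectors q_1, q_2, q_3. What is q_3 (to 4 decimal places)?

q_3 = (-0.1245, -0.3735, -0.8093, 0.4358)

q_1 = a_1/‖a_1‖ = (-2, 4, -1, 1)/4.6904 = (-0.4264, 0.8528, -0.2132, 0.2132).
r_{12} = q_1·a_2 = -1.2792.
u_2 = a_2 + 1.2792·q_1 = (-4.5455, -1.9091, 1.7273, 0.2727).
‖u_2‖ = 5.2310, so q_2 = (-0.8689, -0.3650, 0.3302, 0.0521).
r_{13} = q_1·a_3 = 1.4924; r_{23} = q_2·a_3 = -0.9732.
u_3 = a_3 − 1.4924·q_1 + 0.9732·q_2 = (-0.2093, -0.6279, -1.3605, 0.7326).
‖u_3‖ = 1.6809, so q_3 = (-0.1245, -0.3735, -0.8093, 0.4358).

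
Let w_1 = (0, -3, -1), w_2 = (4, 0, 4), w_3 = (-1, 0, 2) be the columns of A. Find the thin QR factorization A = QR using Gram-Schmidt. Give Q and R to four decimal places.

Q = [[0.0000, 0.7255, -0.6882], [-0.9487, -0.2176, -0.2294], [-0.3162, 0.6529, 0.6882]], R = [[3.1623, -1.2649, -0.6325], [0.0000, 5.5136, 0.5804], [0.0000, 0.0000, 2.0647]]

w_1 = (0, -3, -1); ‖w_1‖ = 3.1623, so q_1 = (0.0000, -0.9487, -0.3162).
q_1·w_2 = 0.0000·4 + (-0.9487)·0 + (-0.3162)·4 = -1.2649.
u_2 = w_2 + 1.2649·q_1 = (4.0000, -1.2000, 3.6000).
‖u_2‖ = 5.5136, so q_2 = (0.7255, -0.2176, 0.6529).
q_1·w_3 = 0.0000·(-1) + (-0.9487)·0 + (-0.3162)·2 = -0.6325; q_2·w_3 = 0.7255·(-1) + (-0.2176)·0 + 0.6529·2 = 0.5804.
u_3 = w_3 + 0.6325·q_1 − 0.5804·q_2 = (-1.4211, -0.4737, 1.4211).
‖u_3‖ = 2.0647, so q_3 = (-0.6882, -0.2294, 0.6882).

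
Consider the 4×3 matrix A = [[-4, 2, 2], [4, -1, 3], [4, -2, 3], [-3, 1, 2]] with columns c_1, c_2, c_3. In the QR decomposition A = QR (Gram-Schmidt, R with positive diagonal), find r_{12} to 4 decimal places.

r_{12} = -3.0464

c_1 = (-4, 4, 4, -3); ‖c_1‖ = 7.5498, so e_1 = (-0.5298, 0.5298, 0.5298, -0.3974).
r_{12} = e_1·c_2 = -3.0464.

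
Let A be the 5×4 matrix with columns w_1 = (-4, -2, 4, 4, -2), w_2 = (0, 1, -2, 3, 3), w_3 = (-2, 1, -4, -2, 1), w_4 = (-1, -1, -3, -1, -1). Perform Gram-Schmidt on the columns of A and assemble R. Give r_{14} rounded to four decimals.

w_1 = (-4, -2, 4, 4, -2); ‖w_1‖ = 7.4833, so q_1 = (-0.5345, -0.2673, 0.5345, 0.5345, -0.2673).
r_{14} = q_1·w_4 = -1.0690.

r_{14} = -1.0690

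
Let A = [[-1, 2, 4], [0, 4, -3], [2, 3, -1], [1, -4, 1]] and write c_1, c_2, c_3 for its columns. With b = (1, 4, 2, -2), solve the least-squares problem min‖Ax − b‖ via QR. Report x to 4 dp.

c_1 = (-1, 0, 2, 1); ‖c_1‖ = 2.4495, so e_1 = (-0.4082, 0.0000, 0.8165, 0.4082).
e_1·c_2 = (-0.4082)·2 + 0.0000·4 + 0.8165·3 + 0.4082·(-4) = 0.0000.
u_2 = c_2 + 0.0000·e_1 = (2.0000, 4.0000, 3.0000, -4.0000).
‖u_2‖ = 6.7082, so e_2 = (0.2981, 0.5963, 0.4472, -0.5963).
e_1·c_3 = (-0.4082)·4 + 0.0000·(-3) + 0.8165·(-1) + 0.4082·1 = -2.0412; e_2·c_3 = 0.2981·4 + 0.5963·(-3) + 0.4472·(-1) + (-0.5963)·1 = -1.6398.
u_3 = c_3 + 2.0412·e_1 + 1.6398·e_2 = (3.6556, -2.0222, 1.4000, 0.8556).
‖u_3‖ = 4.4883, so e_3 = (0.8145, -0.4506, 0.3119, 0.1906).
Qᵀb = (0.4082, 4.7703, -0.7452).
Back-substitute: x_3 = -0.7452/4.4883 = -0.1660.
x_2 = (4.7703 + 1.6398·(-0.1660))/6.7082 = 0.6705.
x_1 = (0.4082 + 0.0000·0.6705 + 2.0412·(-0.1660))/2.4495 = 0.0283.

x = (0.0283, 0.6705, -0.1660)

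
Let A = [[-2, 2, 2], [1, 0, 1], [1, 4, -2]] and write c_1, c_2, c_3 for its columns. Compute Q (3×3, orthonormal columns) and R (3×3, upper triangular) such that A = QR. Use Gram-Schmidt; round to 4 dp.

Q = [[-0.8165, 0.4472, 0.3651], [0.4082, 0.0000, 0.9129], [0.4082, 0.8944, -0.1826]], R = [[2.4495, 0.0000, -2.0412], [0.0000, 4.4721, -0.8944], [0.0000, 0.0000, 2.0083]]

c_1 = (-2, 1, 1); ‖c_1‖ = 2.4495, so e_1 = (-0.8165, 0.4082, 0.4082).
e_1·c_2 = (-0.8165)·2 + 0.4082·0 + 0.4082·4 = 0.0000.
u_2 = c_2 + 0.0000·e_1 = (2.0000, 0.0000, 4.0000).
‖u_2‖ = 4.4721, so e_2 = (0.4472, 0.0000, 0.8944).
e_1·c_3 = (-0.8165)·2 + 0.4082·1 + 0.4082·(-2) = -2.0412; e_2·c_3 = 0.4472·2 + 0.0000·1 + 0.8944·(-2) = -0.8944.
u_3 = c_3 + 2.0412·e_1 + 0.8944·e_2 = (0.7333, 1.8333, -0.3667).
‖u_3‖ = 2.0083, so e_3 = (0.3651, 0.9129, -0.1826).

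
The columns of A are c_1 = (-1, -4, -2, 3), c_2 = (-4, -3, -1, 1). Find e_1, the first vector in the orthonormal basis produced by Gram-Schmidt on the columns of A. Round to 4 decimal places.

c_1 = (-1, -4, -2, 3); ‖c_1‖ = 5.4772, so e_1 = (-0.1826, -0.7303, -0.3651, 0.5477).

e_1 = (-0.1826, -0.7303, -0.3651, 0.5477)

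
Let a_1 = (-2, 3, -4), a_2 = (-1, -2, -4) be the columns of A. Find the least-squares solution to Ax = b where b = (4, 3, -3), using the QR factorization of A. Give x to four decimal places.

x = (0.5355, -0.2108)

a_1 = (-2, 3, -4); ‖a_1‖ = 5.3852, so e_1 = (-0.3714, 0.5571, -0.7428).
e_1·a_2 = (-0.3714)·(-1) + 0.5571·(-2) + (-0.7428)·(-4) = 2.2283.
u_2 = a_2 − 2.2283·e_1 = (-0.1724, -3.2414, -2.3448).
‖u_2‖ = 4.0043, so e_2 = (-0.0431, -0.8095, -0.5856).
Qᵀb = (2.4140, -0.8439).
Back-substitute: x_2 = -0.8439/4.0043 = -0.2108.
x_1 = (2.4140 − 2.2283·(-0.2108))/5.3852 = 0.5355.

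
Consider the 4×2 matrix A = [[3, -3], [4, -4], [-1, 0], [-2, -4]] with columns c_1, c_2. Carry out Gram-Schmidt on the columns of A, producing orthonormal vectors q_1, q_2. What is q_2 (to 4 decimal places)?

c_1 = (3, 4, -1, -2); ‖c_1‖ = 5.4772, so q_1 = (0.5477, 0.7303, -0.1826, -0.3651).
q_1·c_2 = 0.5477·(-3) + 0.7303·(-4) + (-0.1826)·0 + (-0.3651)·(-4) = -3.1038.
u_2 = c_2 + 3.1038·q_1 = (-1.3000, -1.7333, -0.5667, -5.1333).
‖u_2‖ = 5.6006, so q_2 = (-0.2321, -0.3095, -0.1012, -0.9166).

q_2 = (-0.2321, -0.3095, -0.1012, -0.9166)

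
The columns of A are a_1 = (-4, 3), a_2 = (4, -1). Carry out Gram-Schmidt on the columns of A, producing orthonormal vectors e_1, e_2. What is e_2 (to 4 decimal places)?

e_2 = (0.6000, 0.8000)

e_1 = a_1/‖a_1‖ = (-4, 3)/5.0000 = (-0.8000, 0.6000).
r_{12} = e_1·a_2 = -3.8000.
u_2 = a_2 + 3.8000·e_1 = (0.9600, 1.2800).
‖u_2‖ = 1.6000, so e_2 = (0.6000, 0.8000).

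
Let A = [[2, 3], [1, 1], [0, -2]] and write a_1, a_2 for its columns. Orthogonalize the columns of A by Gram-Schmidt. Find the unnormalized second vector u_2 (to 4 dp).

a_1 = (2, 1, 0); ‖a_1‖ = 2.2361, so q_1 = (0.8944, 0.4472, 0.0000).
q_1·a_2 = 0.8944·3 + 0.4472·1 + 0.0000·(-2) = 3.1305.
u_2 = a_2 − 3.1305·q_1 = (0.2000, -0.4000, -2.0000).

u_2 = (0.2000, -0.4000, -2.0000)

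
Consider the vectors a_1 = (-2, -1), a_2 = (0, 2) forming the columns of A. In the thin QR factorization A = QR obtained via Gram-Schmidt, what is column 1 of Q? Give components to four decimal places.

q_1 = a_1/‖a_1‖ = (-2, -1)/2.2361 = (-0.8944, -0.4472).

q_1 = (-0.8944, -0.4472)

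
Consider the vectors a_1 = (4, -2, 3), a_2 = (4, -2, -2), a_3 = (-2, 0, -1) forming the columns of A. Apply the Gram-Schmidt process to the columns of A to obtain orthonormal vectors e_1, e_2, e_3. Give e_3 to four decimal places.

e_3 = (-0.4472, -0.8944, 0.0000)

a_1 = (4, -2, 3); ‖a_1‖ = 5.3852, so e_1 = (0.7428, -0.3714, 0.5571).
e_1·a_2 = 0.7428·4 + (-0.3714)·(-2) + 0.5571·(-2) = 2.5997.
u_2 = a_2 − 2.5997·e_1 = (2.0690, -1.0345, -3.4483).
‖u_2‖ = 4.1523, so e_2 = (0.4983, -0.2491, -0.8305).
e_1·a_3 = 0.7428·(-2) + (-0.3714)·0 + 0.5571·(-1) = -2.0426; e_2·a_3 = 0.4983·(-2) + (-0.2491)·0 + (-0.8305)·(-1) = -0.1661.
u_3 = a_3 + 2.0426·e_1 + 0.1661·e_2 = (-0.4000, -0.8000, 0.0000).
‖u_3‖ = 0.8944, so e_3 = (-0.4472, -0.8944, 0.0000).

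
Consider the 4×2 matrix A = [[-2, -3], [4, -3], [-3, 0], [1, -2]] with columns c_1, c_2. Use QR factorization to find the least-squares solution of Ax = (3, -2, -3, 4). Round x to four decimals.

c_1 = (-2, 4, -3, 1); ‖c_1‖ = 5.4772, so e_1 = (-0.3651, 0.7303, -0.5477, 0.1826).
e_1·c_2 = (-0.3651)·(-3) + 0.7303·(-3) + (-0.5477)·0 + 0.1826·(-2) = -1.4606.
u_2 = c_2 + 1.4606·e_1 = (-3.5333, -1.9333, -0.8000, -1.7333).
‖u_2‖ = 4.4572, so e_2 = (-0.7927, -0.4338, -0.1795, -0.3889).
Qᵀb = (-0.1826, -2.5277).
Back-substitute: x_2 = -2.5277/4.4572 = -0.5671.
x_1 = (-0.1826 + 1.4606·(-0.5671))/5.4772 = -0.1846.

x = (-0.1846, -0.5671)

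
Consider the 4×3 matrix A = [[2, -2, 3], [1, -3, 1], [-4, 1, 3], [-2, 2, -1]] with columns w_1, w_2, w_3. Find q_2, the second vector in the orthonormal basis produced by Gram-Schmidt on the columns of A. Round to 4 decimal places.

w_1 = (2, 1, -4, -2); ‖w_1‖ = 5.0000, so q_1 = (0.4000, 0.2000, -0.8000, -0.4000).
q_1·w_2 = 0.4000·(-2) + 0.2000·(-3) + (-0.8000)·1 + (-0.4000)·2 = -3.0000.
u_2 = w_2 + 3.0000·q_1 = (-0.8000, -2.4000, -1.4000, 0.8000).
‖u_2‖ = 3.0000, so q_2 = (-0.2667, -0.8000, -0.4667, 0.2667).

q_2 = (-0.2667, -0.8000, -0.4667, 0.2667)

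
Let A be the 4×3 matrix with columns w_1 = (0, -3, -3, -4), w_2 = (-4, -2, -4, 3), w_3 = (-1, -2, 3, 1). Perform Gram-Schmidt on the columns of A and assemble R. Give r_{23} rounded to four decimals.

q_1 = w_1/‖w_1‖ = (0, -3, -3, -4)/5.8310 = (0.0000, -0.5145, -0.5145, -0.6860).
r_{12} = q_1·w_2 = 1.0290.
u_2 = w_2 − 1.0290·q_1 = (-4.0000, -1.4706, -3.4706, 3.7059).
‖u_2‖ = 6.6288, so q_2 = (-0.6034, -0.2218, -0.5236, 0.5591).
r_{23} = q_2·w_3 = 0.0355.

r_{23} = 0.0355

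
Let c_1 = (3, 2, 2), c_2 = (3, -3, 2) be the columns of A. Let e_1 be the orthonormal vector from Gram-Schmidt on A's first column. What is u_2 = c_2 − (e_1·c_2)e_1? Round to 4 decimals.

u_2 = (1.7647, -3.8235, 1.1765)

e_1 = c_1/‖c_1‖ = (3, 2, 2)/4.1231 = (0.7276, 0.4851, 0.4851).
r_{12} = e_1·c_2 = 1.6977.
u_2 = c_2 − 1.6977·e_1 = (1.7647, -3.8235, 1.1765).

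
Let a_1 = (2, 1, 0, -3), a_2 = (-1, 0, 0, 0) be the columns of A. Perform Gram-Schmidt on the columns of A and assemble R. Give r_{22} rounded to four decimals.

a_1 = (2, 1, 0, -3); ‖a_1‖ = 3.7417, so e_1 = (0.5345, 0.2673, 0.0000, -0.8018).
e_1·a_2 = 0.5345·(-1) + 0.2673·0 + 0.0000·0 + (-0.8018)·0 = -0.5345.
u_2 = a_2 + 0.5345·e_1 = (-0.7143, 0.1429, 0.0000, -0.4286).
r_{22} = ‖u_2‖ = 0.8452.

r_{22} = 0.8452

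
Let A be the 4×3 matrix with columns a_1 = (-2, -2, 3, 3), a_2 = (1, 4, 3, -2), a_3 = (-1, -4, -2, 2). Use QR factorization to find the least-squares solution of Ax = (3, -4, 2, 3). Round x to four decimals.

e_1 = a_1/‖a_1‖ = (-2, -2, 3, 3)/5.0990 = (-0.3922, -0.3922, 0.5883, 0.5883).
r_{12} = e_1·a_2 = -1.3728.
u_2 = a_2 + 1.3728·e_1 = (0.4615, 3.4615, 3.8077, -1.1923).
‖u_2‖ = 5.3024, so e_2 = (0.0870, 0.6528, 0.7181, -0.2249).
r_{13} = e_1·a_3 = 1.9612; r_{23} = e_2·a_3 = -4.5843.
u_3 = a_3 − 1.9612·e_1 + 4.5843·e_2 = (0.1683, -0.2380, 0.1382, -0.1847).
‖u_3‖ = 0.3717, so e_3 = (0.4527, -0.6404, 0.3717, -0.4968).
Qᵀb = (3.3340, -1.5885, 3.1724).
Back-substitute: x_3 = 3.1724/0.3717 = 8.5347.
x_2 = (-1.5885 + 4.5843·8.5347)/5.3024 = 7.0792.
x_1 = (3.3340 + 1.3728·7.0792 − 1.9612·8.5347)/5.0990 = -0.7228.

x = (-0.7228, 7.0792, 8.5347)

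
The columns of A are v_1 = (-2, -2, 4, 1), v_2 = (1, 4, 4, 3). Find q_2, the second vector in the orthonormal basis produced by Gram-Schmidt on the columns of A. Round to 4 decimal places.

v_1 = (-2, -2, 4, 1); ‖v_1‖ = 5.0000, so q_1 = (-0.4000, -0.4000, 0.8000, 0.2000).
q_1·v_2 = (-0.4000)·1 + (-0.4000)·4 + 0.8000·4 + 0.2000·3 = 1.8000.
u_2 = v_2 − 1.8000·q_1 = (1.7200, 4.7200, 2.5600, 2.6400).
‖u_2‖ = 6.2258, so q_2 = (0.2763, 0.7581, 0.4112, 0.4240).

q_2 = (0.2763, 0.7581, 0.4112, 0.4240)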